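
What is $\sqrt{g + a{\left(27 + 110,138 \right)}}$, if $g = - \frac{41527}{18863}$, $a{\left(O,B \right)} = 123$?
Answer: $\frac{\sqrt{42981646786}}{18863} \approx 10.991$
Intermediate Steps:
$g = - \frac{41527}{18863}$ ($g = \left(-41527\right) \frac{1}{18863} = - \frac{41527}{18863} \approx -2.2015$)
$\sqrt{g + a{\left(27 + 110,138 \right)}} = \sqrt{- \frac{41527}{18863} + 123} = \sqrt{\frac{2278622}{18863}} = \frac{\sqrt{42981646786}}{18863}$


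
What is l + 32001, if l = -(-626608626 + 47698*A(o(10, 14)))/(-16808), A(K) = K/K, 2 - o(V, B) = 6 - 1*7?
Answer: -11086015/2101 ≈ -5276.5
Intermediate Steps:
o(V, B) = 3 (o(V, B) = 2 - (6 - 1*7) = 2 - (6 - 7) = 2 - 1*(-1) = 2 + 1 = 3)
A(K) = 1
l = -78320116/2101 (l = -47698/(1/(-13137 + 1))/(-16808) = -47698/(1/(-13136))*(-1/16808) = -47698/(-1/13136)*(-1/16808) = -47698*(-13136)*(-1/16808) = 626560928*(-1/16808) = -78320116/2101 ≈ -37278.)
l + 32001 = -78320116/2101 + 32001 = -11086015/2101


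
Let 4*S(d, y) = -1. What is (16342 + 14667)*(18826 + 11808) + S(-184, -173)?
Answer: 3799718823/4 ≈ 9.4993e+8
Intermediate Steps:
S(d, y) = -1/4 (S(d, y) = (1/4)*(-1) = -1/4)
(16342 + 14667)*(18826 + 11808) + S(-184, -173) = (16342 + 14667)*(18826 + 11808) - 1/4 = 31009*30634 - 1/4 = 949929706 - 1/4 = 3799718823/4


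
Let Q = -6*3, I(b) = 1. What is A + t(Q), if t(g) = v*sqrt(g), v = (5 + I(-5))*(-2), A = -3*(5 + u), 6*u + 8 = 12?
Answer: -17 - 36*I*sqrt(2) ≈ -17.0 - 50.912*I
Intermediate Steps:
u = 2/3 (u = -4/3 + (1/6)*12 = -4/3 + 2 = 2/3 ≈ 0.66667)
Q = -18
A = -17 (A = -3*(5 + 2/3) = -3*17/3 = -17)
v = -12 (v = (5 + 1)*(-2) = 6*(-2) = -12)
t(g) = -12*sqrt(g)
A + t(Q) = -17 - 36*I*sqrt(2)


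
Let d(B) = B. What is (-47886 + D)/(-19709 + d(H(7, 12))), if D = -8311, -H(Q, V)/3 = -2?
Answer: 56197/19703 ≈ 2.8522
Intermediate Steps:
H(Q, V) = 6 (H(Q, V) = -3*(-2) = 6)
(-47886 + D)/(-19709 + d(H(7, 12))) = (-47886 - 8311)/(-19709 + 6) = -56197/(-19703) = -56197*(-1/19703) = 56197/19703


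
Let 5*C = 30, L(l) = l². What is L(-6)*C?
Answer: 216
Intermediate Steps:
C = 6 (C = (⅕)*30 = 6)
L(-6)*C = (-6)²*6 = 36*6 = 216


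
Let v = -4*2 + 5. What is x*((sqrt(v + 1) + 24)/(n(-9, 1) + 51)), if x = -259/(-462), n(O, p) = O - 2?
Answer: 37/110 + 37*I*sqrt(2)/2640 ≈ 0.33636 + 0.01982*I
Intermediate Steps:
n(O, p) = -2 + O
v = -3 (v = -8 + 5 = -3)
x = 37/66 (x = -259*(-1/462) = 37/66 ≈ 0.56061)
x*((sqrt(v + 1) + 24)/(n(-9, 1) + 51)) = 37*((sqrt(-3 + 1) + 24)/((-2 - 9) + 51))/66 = 37*((sqrt(-2) + 24)/(-11 + 51))/66 = 37*((I*sqrt(2) + 24)/40)/66 = 37*((24 + I*sqrt(2))*(1/40))/66 = 37*(3/5 + I*sqrt(2)/40)/66 = 37/110 + 37*I*sqrt(2)/2640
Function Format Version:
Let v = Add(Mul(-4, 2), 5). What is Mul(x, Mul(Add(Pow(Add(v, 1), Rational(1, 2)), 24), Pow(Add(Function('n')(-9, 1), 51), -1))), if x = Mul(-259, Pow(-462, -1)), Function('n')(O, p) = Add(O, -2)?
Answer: Add(Rational(37, 110), Mul(Rational(37, 2640), I, Pow(2, Rational(1, 2)))) ≈ Add(0.33636, Mul(0.019820, I))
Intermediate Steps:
Function('n')(O, p) = Add(-2, O)
v = -3 (v = Add(-8, 5) = -3)
x = Rational(37, 66) (x = Mul(-259, Rational(-1, 462)) = Rational(37, 66) ≈ 0.56061)
Mul(x, Mul(Add(Pow(Add(v, 1), Rational(1, 2)), 24), Pow(Add(Function('n')(-9, 1), 51), -1))) = Mul(Rational(37, 66), Mul(Add(Pow(Add(-3, 1), Rational(1, 2)), 24), Pow(Add(Add(-2, -9), 51), -1))) = Mul(Rational(37, 66), Mul(Add(Pow(-2, Rational(1, 2)), 24), Pow(Add(-11, 51), -1))) = Mul(Rational(37, 66), Mul(Add(Mul(I, Pow(2, Rational(1, 2))), 24), Pow(40, -1))) = Mul(Rational(37, 66), Mul(Add(24, Mul(I, Pow(2, Rational(1, 2)))), Rational(1, 40))) = Mul(Rational(37, 66), Add(Rational(3, 5), Mul(Rational(1, 40), I, Pow(2, Rational(1, 2))))) = Add(Rational(37, 110), Mul(Rational(37, 2640), I, Pow(2, Rational(1, 2))))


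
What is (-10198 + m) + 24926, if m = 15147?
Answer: 29875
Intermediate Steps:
(-10198 + m) + 24926 = (-10198 + 15147) + 24926 = 4949 + 24926 = 29875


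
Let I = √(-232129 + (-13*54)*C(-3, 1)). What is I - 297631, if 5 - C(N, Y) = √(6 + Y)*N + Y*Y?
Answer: -297631 + I*√(234937 + 2106*√7) ≈ -2.9763e+5 + 490.42*I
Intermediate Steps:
C(N, Y) = 5 - Y² - N*√(6 + Y) (C(N, Y) = 5 - (√(6 + Y)*N + Y*Y) = 5 - (N*√(6 + Y) + Y²) = 5 - (Y² + N*√(6 + Y)) = 5 + (-Y² - N*√(6 + Y)) = 5 - Y² - N*√(6 + Y))
I = √(-234937 - 2106*√7) (I = √(-232129 + (-13*54)*(5 - 1*1² - 1*(-3)*√(6 + 1))) = √(-232129 - 702*(5 - 1*1 - 1*(-3)*√7)) = √(-232129 - 702*(5 - 1 + 3*√7)) = √(-232129 - 702*(4 + 3*√7)) = √(-232129 + (-2808 - 2106*√7)) = √(-234937 - 2106*√7) ≈ 490.42*I)
I - 297631 = √(-234937 - 2106*√7) - 297631 = -297631 + √(-234937 - 2106*√7)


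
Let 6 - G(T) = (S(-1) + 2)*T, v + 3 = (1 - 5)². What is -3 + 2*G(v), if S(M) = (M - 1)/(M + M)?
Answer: -69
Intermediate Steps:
S(M) = (-1 + M)/(2*M) (S(M) = (-1 + M)/((2*M)) = (-1 + M)*(1/(2*M)) = (-1 + M)/(2*M))
v = 13 (v = -3 + (1 - 5)² = -3 + (-4)² = -3 + 16 = 13)
G(T) = 6 - 3*T (G(T) = 6 - ((½)*(-1 - 1)/(-1) + 2)*T = 6 - ((½)*(-1)*(-2) + 2)*T = 6 - (1 + 2)*T = 6 - 3*T)
-3 + 2*G(v) = -3 + 2*(6 - 3*13) = -3 + 2*(6 - 39) = -3 + 2*(-33) = -3 - 66 = -69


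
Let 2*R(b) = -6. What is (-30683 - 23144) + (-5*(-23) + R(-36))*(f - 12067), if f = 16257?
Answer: 415453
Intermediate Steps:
R(b) = -3 (R(b) = (½)*(-6) = -3)
(-30683 - 23144) + (-5*(-23) + R(-36))*(f - 12067) = (-30683 - 23144) + (-5*(-23) - 3)*(16257 - 12067) = -53827 + (115 - 3)*4190 = -53827 + 112*4190 = -53827 + 469280 = 415453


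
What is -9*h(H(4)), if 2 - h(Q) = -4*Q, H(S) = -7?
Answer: 234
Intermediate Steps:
h(Q) = 2 + 4*Q (h(Q) = 2 - (-4)*Q = 2 + 4*Q)
-9*h(H(4)) = -9*(2 + 4*(-7)) = -9*(2 - 28) = -9*(-26) = 234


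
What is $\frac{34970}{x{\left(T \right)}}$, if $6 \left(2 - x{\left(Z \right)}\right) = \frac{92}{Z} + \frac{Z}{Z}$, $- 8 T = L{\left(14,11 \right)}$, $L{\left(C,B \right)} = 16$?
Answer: $\frac{69940}{19} \approx 3681.1$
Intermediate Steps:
$T = -2$ ($T = \left(- \frac{1}{8}\right) 16 = -2$)
$x{\left(Z \right)} = \frac{11}{6} - \frac{46}{3 Z}$ ($x{\left(Z \right)} = 2 - \frac{\frac{92}{Z} + \frac{Z}{Z}}{6} = 2 - \frac{\frac{92}{Z} + 1}{6} = 2 - \frac{1 + \frac{92}{Z}}{6} = 2 - \left(\frac{1}{6} + \frac{46}{3 Z}\right) = \frac{11}{6} - \frac{46}{3 Z}$)
$\frac{34970}{x{\left(T \right)}} = \frac{34970}{\frac{1}{6} \frac{1}{-2} \left(-92 + 11 \left(-2\right)\right)} = \frac{34970}{\frac{1}{6} \left(- \frac{1}{2}\right) \left(-92 - 22\right)} = \frac{34970}{\frac{1}{6} \left(- \frac{1}{2}\right) \left(-114\right)} = \frac{34970}{\frac{19}{2}} = 34970 \cdot \frac{2}{19} = \frac{69940}{19}$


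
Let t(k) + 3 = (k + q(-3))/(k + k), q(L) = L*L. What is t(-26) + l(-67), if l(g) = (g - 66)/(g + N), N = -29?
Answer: -1607/1248 ≈ -1.2877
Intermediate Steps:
q(L) = L²
l(g) = (-66 + g)/(-29 + g) (l(g) = (g - 66)/(g - 29) = (-66 + g)/(-29 + g))
t(k) = -3 + (9 + k)/(2*k) (t(k) = -3 + (k + (-3)²)/(k + k) = -3 + (k + 9)/((2*k)) = -3 + (9 + k)*(1/(2*k)) = -3 + (9 + k)/(2*k))
t(-26) + l(-67) = (½)*(9 - 5*(-26))/(-26) + (-66 - 67)/(-29 - 67) = (½)*(-1/26)*(9 + 130) - 133/(-96) = (½)*(-1/26)*139 - 1/96*(-133) = -139/52 + 133/96 = -1607/1248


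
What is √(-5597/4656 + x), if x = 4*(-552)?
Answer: I*√2993239095/1164 ≈ 47.002*I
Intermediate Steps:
x = -2208
√(-5597/4656 + x) = √(-5597/4656 - 2208) = √(-10286045/4656) = I*√2993239095/1164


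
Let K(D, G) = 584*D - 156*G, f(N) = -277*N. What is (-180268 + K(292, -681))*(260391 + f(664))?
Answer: 7378373648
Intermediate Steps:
K(D, G) = -156*G + 584*D
(-180268 + K(292, -681))*(260391 + f(664)) = (-180268 + (-156*(-681) + 584*292))*(260391 - 277*664) = (-180268 + (106236 + 170528))*(260391 - 183928) = (-180268 + 276764)*76463 = 96496*76463 = 7378373648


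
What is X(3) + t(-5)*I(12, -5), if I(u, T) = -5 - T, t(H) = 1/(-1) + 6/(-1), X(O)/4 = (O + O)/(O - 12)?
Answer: -8/3 ≈ -2.6667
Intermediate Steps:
X(O) = 8*O/(-12 + O) (X(O) = 4*((O + O)/(O - 12)) = 4*((2*O)/(-12 + O)) = 4*(2*O/(-12 + O)) = 8*O/(-12 + O))
t(H) = -7 (t(H) = 1*(-1) + 6*(-1) = -1 - 6 = -7)
X(3) + t(-5)*I(12, -5) = 8*3/(-12 + 3) - 7*(-5 - 1*(-5)) = 8*3/(-9) - 7*(-5 + 5) = 8*3*(-⅑) - 7*0 = -8/3 + 0 = -8/3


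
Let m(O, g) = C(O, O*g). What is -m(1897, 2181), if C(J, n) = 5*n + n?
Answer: -24824142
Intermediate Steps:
C(J, n) = 6*n
m(O, g) = 6*O*g (m(O, g) = 6*(O*g) = 6*O*g)
-m(1897, 2181) = -6*1897*2181 = -1*24824142 = -24824142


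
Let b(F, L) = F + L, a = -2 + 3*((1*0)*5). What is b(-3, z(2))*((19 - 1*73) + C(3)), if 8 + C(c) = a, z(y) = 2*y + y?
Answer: -192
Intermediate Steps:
z(y) = 3*y
a = -2 (a = -2 + 3*(0*5) = -2 + 3*0 = -2 + 0 = -2)
C(c) = -10 (C(c) = -8 - 2 = -10)
b(-3, z(2))*((19 - 1*73) + C(3)) = (-3 + 3*2)*((19 - 1*73) - 10) = (-3 + 6)*((19 - 73) - 10) = 3*(-54 - 10) = 3*(-64) = -192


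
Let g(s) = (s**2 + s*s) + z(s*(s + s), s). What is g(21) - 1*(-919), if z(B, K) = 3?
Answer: 1804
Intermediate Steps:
g(s) = 3 + 2*s**2 (g(s) = (s**2 + s*s) + 3 = (s**2 + s**2) + 3 = 2*s**2 + 3 = 3 + 2*s**2)
g(21) - 1*(-919) = (3 + 2*21**2) - 1*(-919) = (3 + 2*441) + 919 = (3 + 882) + 919 = 885 + 919 = 1804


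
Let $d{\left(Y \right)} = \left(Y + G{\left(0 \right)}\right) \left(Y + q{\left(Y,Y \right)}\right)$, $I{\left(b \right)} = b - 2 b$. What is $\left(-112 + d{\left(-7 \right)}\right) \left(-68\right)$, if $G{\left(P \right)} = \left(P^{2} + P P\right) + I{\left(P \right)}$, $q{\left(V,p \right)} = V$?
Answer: $952$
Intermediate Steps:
$I{\left(b \right)} = - b$
$G{\left(P \right)} = - P + 2 P^{2}$ ($G{\left(P \right)} = \left(P^{2} + P P\right) - P = \left(P^{2} + P^{2}\right) - P = 2 P^{2} - P = - P + 2 P^{2}$)
$d{\left(Y \right)} = 2 Y^{2}$ ($d{\left(Y \right)} = \left(Y + 0 \left(-1 + 2 \cdot 0\right)\right) \left(Y + Y\right) = \left(Y + 0 \left(-1 + 0\right)\right) 2 Y = \left(Y + 0 \left(-1\right)\right) 2 Y = \left(Y + 0\right) 2 Y = Y 2 Y = 2 Y^{2}$)
$\left(-112 + d{\left(-7 \right)}\right) \left(-68\right) = \left(-112 + 2 \left(-7\right)^{2}\right) \left(-68\right) = \left(-112 + 2 \cdot 49\right) \left(-68\right) = \left(-112 + 98\right) \left(-68\right) = \left(-14\right) \left(-68\right) = 952$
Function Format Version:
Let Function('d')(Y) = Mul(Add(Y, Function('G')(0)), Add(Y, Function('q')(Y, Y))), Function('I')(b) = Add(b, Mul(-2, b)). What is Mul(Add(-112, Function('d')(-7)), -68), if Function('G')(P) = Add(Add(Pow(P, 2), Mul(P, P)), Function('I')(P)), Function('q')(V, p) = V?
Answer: 952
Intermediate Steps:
Function('I')(b) = Mul(-1, b)
Function('G')(P) = Add(Mul(-1, P), Mul(2, Pow(P, 2))) (Function('G')(P) = Add(Add(Pow(P, 2), Mul(P, P)), Mul(-1, P)) = Add(Add(Pow(P, 2), Pow(P, 2)), Mul(-1, P)) = Add(Mul(2, Pow(P, 2)), Mul(-1, P)) = Add(Mul(-1, P), Mul(2, Pow(P, 2))))
Function('d')(Y) = Mul(2, Pow(Y, 2)) (Function('d')(Y) = Mul(Add(Y, Mul(0, Add(-1, Mul(2, 0)))), Add(Y, Y)) = Mul(Add(Y, Mul(0, Add(-1, 0))), Mul(2, Y)) = Mul(Add(Y, Mul(0, -1)), Mul(2, Y)) = Mul(Add(Y, 0), Mul(2, Y)) = Mul(Y, Mul(2, Y)) = Mul(2, Pow(Y, 2)))
Mul(Add(-112, Function('d')(-7)), -68) = Mul(Add(-112, Mul(2, Pow(-7, 2))), -68) = Mul(Add(-112, Mul(2, 49)), -68) = Mul(Add(-112, 98), -68) = Mul(-14, -68) = 952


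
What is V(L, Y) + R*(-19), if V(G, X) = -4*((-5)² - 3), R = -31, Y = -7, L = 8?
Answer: 501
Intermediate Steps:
V(G, X) = -88 (V(G, X) = -4*(25 - 3) = -4*22 = -88)
V(L, Y) + R*(-19) = -88 - 31*(-19) = -88 + 589 = 501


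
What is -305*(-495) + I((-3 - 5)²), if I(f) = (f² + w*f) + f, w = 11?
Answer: 155839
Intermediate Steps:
I(f) = f² + 12*f (I(f) = (f² + 11*f) + f = f² + 12*f)
-305*(-495) + I((-3 - 5)²) = -305*(-495) + (-3 - 5)²*(12 + (-3 - 5)²) = 150975 + (-8)²*(12 + (-8)²) = 150975 + 64*(12 + 64) = 150975 + 64*76 = 150975 + 4864 = 155839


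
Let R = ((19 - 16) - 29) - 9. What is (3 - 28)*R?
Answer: 875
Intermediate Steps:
R = -35 (R = (3 - 29) - 9 = -26 - 9 = -35)
(3 - 28)*R = (3 - 28)*(-35) = -25*(-35) = 875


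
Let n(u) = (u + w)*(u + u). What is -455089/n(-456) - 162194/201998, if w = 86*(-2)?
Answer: -92410705303/57845763264 ≈ -1.5975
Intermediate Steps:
w = -172
n(u) = 2*u*(-172 + u) (n(u) = (u - 172)*(u + u) = (-172 + u)*(2*u) = 2*u*(-172 + u))
-455089/n(-456) - 162194/201998 = -455089*(-1/(912*(-172 - 456))) - 162194/201998 = -455089/(2*(-456)*(-628)) - 162194*1/201998 = -455089/572736 - 81097/100999 = -92410705303/57845763264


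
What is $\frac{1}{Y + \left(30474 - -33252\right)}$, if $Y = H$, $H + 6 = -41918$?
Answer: $\frac{1}{21802} \approx 4.5867 \cdot 10^{-5}$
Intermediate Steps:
$H = -41924$ ($H = -6 - 41918 = -41924$)
$Y = -41924$
$\frac{1}{Y + \left(30474 - -33252\right)} = \frac{1}{-41924 + \left(30474 - -33252\right)} = \frac{1}{-41924 + \left(30474 + 33252\right)} = \frac{1}{-41924 + 63726} = \frac{1}{21802}$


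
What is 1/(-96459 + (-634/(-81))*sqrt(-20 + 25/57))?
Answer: -36073447443/3479609115085277 - 51354*I*sqrt(63555)/3479609115085277 ≈ -1.0367e-5 - 3.7207e-9*I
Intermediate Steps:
1/(-96459 + (-634/(-81))*sqrt(-20 + 25/57)) = 1/(-96459 + (-634*(-1/81))*sqrt(-20 + 25*(1/57))) = 1/(-96459 + 634*sqrt(-20 + 25/57)/81) = 1/(-96459 + 634*sqrt(-1115/57)/81) = 1/(-96459 + 634*(I*sqrt(63555)/57)/81) = 1/(-96459 + 634*I*sqrt(63555)/4617)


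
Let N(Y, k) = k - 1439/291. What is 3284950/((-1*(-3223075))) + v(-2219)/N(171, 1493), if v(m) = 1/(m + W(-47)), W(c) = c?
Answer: 128931935276239/126503422642432 ≈ 1.0192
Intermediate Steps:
N(Y, k) = -1439/291 + k (N(Y, k) = k - 1439*1/291 = k - 1439/291 = -1439/291 + k)
v(m) = 1/(-47 + m) (v(m) = 1/(m - 47) = 1/(-47 + m))
3284950/((-1*(-3223075))) + v(-2219)/N(171, 1493) = 3284950/((-1*(-3223075))) + 1/((-47 - 2219)*(-1439/291 + 1493)) = 3284950/3223075 + 1/((-2266)*(433024/291)) = 3284950*(1/3223075) - 1/2266*291/433024 = 131398/128923 - 291/981232384 = 128931935276239/126503422642432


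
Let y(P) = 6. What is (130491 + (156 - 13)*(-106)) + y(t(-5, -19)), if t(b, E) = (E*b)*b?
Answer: 115339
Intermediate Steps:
t(b, E) = E*b²
(130491 + (156 - 13)*(-106)) + y(t(-5, -19)) = (130491 + (156 - 13)*(-106)) + 6 = (130491 + 143*(-106)) + 6 = (130491 - 15158) + 6 = 115333 + 6 = 115339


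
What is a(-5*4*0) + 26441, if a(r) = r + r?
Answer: 26441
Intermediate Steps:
a(r) = 2*r
a(-5*4*0) + 26441 = 2*(-5*4*0) + 26441 = 2*(-20*0) + 26441 = 2*0 + 26441 = 0 + 26441 = 26441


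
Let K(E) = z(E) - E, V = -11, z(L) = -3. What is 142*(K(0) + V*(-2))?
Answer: 2698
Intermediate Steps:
K(E) = -3 - E
142*(K(0) + V*(-2)) = 142*((-3 - 1*0) - 11*(-2)) = 142*((-3 + 0) + 22) = 142*(-3 + 22) = 142*19 = 2698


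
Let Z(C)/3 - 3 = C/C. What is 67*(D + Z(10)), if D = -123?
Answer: -7437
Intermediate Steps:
Z(C) = 12 (Z(C) = 9 + 3*(C/C) = 9 + 3*1 = 9 + 3 = 12)
67*(D + Z(10)) = 67*(-123 + 12) = 67*(-111) = -7437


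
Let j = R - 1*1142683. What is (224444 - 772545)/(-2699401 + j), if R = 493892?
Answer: 548101/3348192 ≈ 0.16370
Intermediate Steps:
j = -648791 (j = 493892 - 1*1142683 = 493892 - 1142683 = -648791)
(224444 - 772545)/(-2699401 + j) = (224444 - 772545)/(-2699401 - 648791) = -548101/(-3348192) = -548101*(-1/3348192) = 548101/3348192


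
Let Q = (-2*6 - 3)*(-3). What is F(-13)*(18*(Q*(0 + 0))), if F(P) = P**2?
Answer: 0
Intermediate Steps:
Q = 45 (Q = (-12 - 3)*(-3) = -15*(-3) = 45)
F(-13)*(18*(Q*(0 + 0))) = (-13)**2*(18*(45*(0 + 0))) = 169*(18*(45*0)) = 169*(18*0) = 169*0 = 0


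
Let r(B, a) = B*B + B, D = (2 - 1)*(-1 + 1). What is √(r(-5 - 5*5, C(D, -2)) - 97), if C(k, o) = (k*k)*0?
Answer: √773 ≈ 27.803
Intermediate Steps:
D = 0 (D = 1*0 = 0)
C(k, o) = 0 (C(k, o) = k²*0 = 0)
r(B, a) = B + B² (r(B, a) = B² + B = B + B²)
√(r(-5 - 5*5, C(D, -2)) - 97) = √((-5 - 5*5)*(1 + (-5 - 5*5)) - 97) = √((-5 - 25)*(1 + (-5 - 25)) - 97) = √(-30*(1 - 30) - 97) = √(-30*(-29) - 97) = √(870 - 97) = √773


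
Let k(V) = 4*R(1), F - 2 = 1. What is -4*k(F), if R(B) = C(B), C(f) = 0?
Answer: 0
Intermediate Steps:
F = 3 (F = 2 + 1 = 3)
R(B) = 0
k(V) = 0 (k(V) = 4*0 = 0)
-4*k(F) = -4*0 = 0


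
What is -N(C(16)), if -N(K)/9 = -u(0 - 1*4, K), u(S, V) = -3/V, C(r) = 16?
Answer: 27/16 ≈ 1.6875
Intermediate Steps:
N(K) = -27/K (N(K) = -(-9)*(-3/K) = -27/K)
-N(C(16)) = -(-27)/16 = -1*(-27/16) = 27/16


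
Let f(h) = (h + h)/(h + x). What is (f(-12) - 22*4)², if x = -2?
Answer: 364816/49 ≈ 7445.2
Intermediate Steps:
f(h) = 2*h/(-2 + h) (f(h) = (h + h)/(h - 2) = (2*h)/(-2 + h) = 2*h/(-2 + h))
(f(-12) - 22*4)² = (2*(-12)/(-2 - 12) - 22*4)² = (2*(-12)/(-14) - 88)² = (2*(-12)*(-1/14) - 88)² = (12/7 - 88)² = (-604/7)² = 364816/49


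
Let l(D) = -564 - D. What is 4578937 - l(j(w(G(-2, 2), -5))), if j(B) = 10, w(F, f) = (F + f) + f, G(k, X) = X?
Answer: 4579511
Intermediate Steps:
w(F, f) = F + 2*f
4578937 - l(j(w(G(-2, 2), -5))) = 4578937 - (-564 - 1*10) = 4578937 - (-564 - 10) = 4578937 - 1*(-574) = 4578937 + 574 = 4579511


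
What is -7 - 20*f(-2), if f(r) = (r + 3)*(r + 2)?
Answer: -7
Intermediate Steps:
f(r) = (2 + r)*(3 + r) (f(r) = (3 + r)*(2 + r) = (2 + r)*(3 + r))
-7 - 20*f(-2) = -7 - 20*(6 + (-2)**2 + 5*(-2)) = -7 - 20*(6 + 4 - 10) = -7 - 20*0 = -7 + 0 = -7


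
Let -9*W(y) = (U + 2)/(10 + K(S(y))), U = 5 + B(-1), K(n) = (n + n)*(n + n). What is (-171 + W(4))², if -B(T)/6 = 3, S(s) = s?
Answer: 12967515625/443556 ≈ 29235.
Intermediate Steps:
B(T) = -18 (B(T) = -6*3 = -18)
K(n) = 4*n² (K(n) = (2*n)*(2*n) = 4*n²)
U = -13 (U = 5 - 18 = -13)
W(y) = 11/(9*(10 + 4*y²)) (W(y) = -(-13 + 2)/(9*(10 + 4*y²)) = -(-11)/(9*(10 + 4*y²)) = 11/(9*(10 + 4*y²)))
(-171 + W(4))² = (-171 + 11/(18*(5 + 2*4²)))² = (-171 + 11/(18*(5 + 2*16)))² = (-171 + 11/(18*(5 + 32)))² = (-171 + (11/18)/37)² = (-171 + (11/18)*(1/37))² = (-171 + 11/666)² = (-113875/666)² = 12967515625/443556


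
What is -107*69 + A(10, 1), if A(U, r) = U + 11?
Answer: -7362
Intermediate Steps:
A(U, r) = 11 + U
-107*69 + A(10, 1) = -107*69 + (11 + 10) = -7383 + 21 = -7362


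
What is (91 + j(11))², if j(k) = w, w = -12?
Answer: 6241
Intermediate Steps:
j(k) = -12
(91 + j(11))² = (91 - 12)² = 79² = 6241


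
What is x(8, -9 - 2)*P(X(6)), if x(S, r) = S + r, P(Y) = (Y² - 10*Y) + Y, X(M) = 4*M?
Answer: -1080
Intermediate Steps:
P(Y) = Y² - 9*Y
x(8, -9 - 2)*P(X(6)) = (8 + (-9 - 2))*((4*6)*(-9 + 4*6)) = (8 - 11)*(24*(-9 + 24)) = -72*15 = -3*360 = -1080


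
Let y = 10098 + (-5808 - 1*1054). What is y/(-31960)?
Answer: -809/7990 ≈ -0.10125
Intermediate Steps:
y = 3236 (y = 10098 + (-5808 - 1054) = 10098 - 6862 = 3236)
y/(-31960) = 3236/(-31960) = 3236*(-1/31960) = -809/7990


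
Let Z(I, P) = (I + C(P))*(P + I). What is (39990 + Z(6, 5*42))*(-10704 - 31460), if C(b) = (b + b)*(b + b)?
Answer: -1608290376504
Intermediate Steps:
C(b) = 4*b**2 (C(b) = (2*b)*(2*b) = 4*b**2)
Z(I, P) = (I + P)*(I + 4*P**2) (Z(I, P) = (I + 4*P**2)*(P + I) = (I + 4*P**2)*(I + P) = (I + P)*(I + 4*P**2))
(39990 + Z(6, 5*42))*(-10704 - 31460) = (39990 + (6**2 + 4*(5*42)**3 + 6*(5*42) + 4*6*(5*42)**2))*(-10704 - 31460) = (39990 + (36 + 4*210**3 + 6*210 + 4*6*210**2))*(-42164) = (39990 + (36 + 4*9261000 + 1260 + 4*6*44100))*(-42164) = (39990 + (36 + 37044000 + 1260 + 1058400))*(-42164) = (39990 + 38103696)*(-42164) = 38143686*(-42164) = -1608290376504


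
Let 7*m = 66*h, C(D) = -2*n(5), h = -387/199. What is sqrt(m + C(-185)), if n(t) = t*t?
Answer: 2*I*sqrt(33150614)/1393 ≈ 8.2666*I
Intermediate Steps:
n(t) = t**2
h = -387/199 (h = -387*1/199 = -387/199 ≈ -1.9447)
C(D) = -50 (C(D) = -2*5**2 = -2*25 = -50)
m = -25542/1393 (m = (66*(-387/199))/7 = (1/7)*(-25542/199) = -25542/1393 ≈ -18.336)
sqrt(m + C(-185)) = sqrt(-25542/1393 - 50) = sqrt(-95192/1393) = 2*I*sqrt(33150614)/1393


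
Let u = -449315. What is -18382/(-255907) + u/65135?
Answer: -22757108427/3333700489 ≈ -6.8264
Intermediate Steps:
-18382/(-255907) + u/65135 = -18382/(-255907) - 449315/65135 = -18382*(-1/255907) - 449315*1/65135 = 18382/255907 - 89863/13027 = -22757108427/3333700489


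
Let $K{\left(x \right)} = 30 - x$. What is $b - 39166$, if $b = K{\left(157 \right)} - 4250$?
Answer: $-43543$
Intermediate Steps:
$b = -4377$ ($b = \left(30 - 157\right) - 4250 = -127 - 4250 = -4377$)
$b - 39166 = -4377 - 39166 = -43543$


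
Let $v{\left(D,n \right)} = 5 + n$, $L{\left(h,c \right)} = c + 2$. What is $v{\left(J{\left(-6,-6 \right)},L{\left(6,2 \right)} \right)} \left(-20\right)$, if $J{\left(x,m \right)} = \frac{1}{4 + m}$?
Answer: $-180$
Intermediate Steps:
$L{\left(h,c \right)} = 2 + c$
$v{\left(J{\left(-6,-6 \right)},L{\left(6,2 \right)} \right)} \left(-20\right) = \left(5 + \left(2 + 2\right)\right) \left(-20\right) = \left(5 + 4\right) \left(-20\right) = 9 \left(-20\right) = -180$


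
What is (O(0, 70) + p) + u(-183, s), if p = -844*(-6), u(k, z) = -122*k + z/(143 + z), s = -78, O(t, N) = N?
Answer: 137294/5 ≈ 27459.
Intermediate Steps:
u(k, z) = -122*k + z/(143 + z)
p = 5064
(O(0, 70) + p) + u(-183, s) = (70 + 5064) + (-78 - 17446*(-183) - 122*(-183)*(-78))/(143 - 78) = 5134 + (-78 + 3192618 - 1741428)/65 = 5134 + (1/65)*1451112 = 5134 + 111624/5 = 137294/5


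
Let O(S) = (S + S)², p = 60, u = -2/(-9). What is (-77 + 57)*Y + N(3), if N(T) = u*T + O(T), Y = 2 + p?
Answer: -3610/3 ≈ -1203.3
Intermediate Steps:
u = 2/9 (u = -2*(-⅑) = 2/9 ≈ 0.22222)
O(S) = 4*S² (O(S) = (2*S)² = 4*S²)
Y = 62 (Y = 2 + 60 = 62)
N(T) = 4*T² + 2*T/9 (N(T) = 2*T/9 + 4*T² = 4*T² + 2*T/9)
(-77 + 57)*Y + N(3) = (-77 + 57)*62 + (2/9)*3*(1 + 18*3) = -20*62 + (2/9)*3*(1 + 54) = -1240 + (2/9)*3*55 = -1240 + 110/3 = -3610/3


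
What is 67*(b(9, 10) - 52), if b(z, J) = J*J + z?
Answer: 3819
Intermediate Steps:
b(z, J) = z + J² (b(z, J) = J² + z = z + J²)
67*(b(9, 10) - 52) = 67*((9 + 10²) - 52) = 67*((9 + 100) - 52) = 67*(109 - 52) = 67*57 = 3819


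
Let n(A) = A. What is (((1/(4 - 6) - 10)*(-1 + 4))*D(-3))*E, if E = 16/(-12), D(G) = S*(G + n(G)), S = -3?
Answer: 756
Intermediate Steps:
D(G) = -6*G (D(G) = -3*(G + G) = -6*G)
E = -4/3 (E = 16*(-1/12) = -4/3 ≈ -1.3333)
(((1/(4 - 6) - 10)*(-1 + 4))*D(-3))*E = (((1/(4 - 6) - 10)*(-1 + 4))*(-6*(-3)))*(-4/3) = (((1/(-2) - 10)*3)*18)*(-4/3) = (((-½ - 10)*3)*18)*(-4/3) = (-21/2*3*18)*(-4/3) = -63/2*18*(-4/3) = -567*(-4/3) = 756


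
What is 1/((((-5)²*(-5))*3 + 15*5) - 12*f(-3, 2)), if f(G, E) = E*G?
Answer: -1/228 ≈ -0.0043860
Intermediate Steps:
1/((((-5)²*(-5))*3 + 15*5) - 12*f(-3, 2)) = 1/((((-5)²*(-5))*3 + 15*5) - 24*(-3)) = 1/(((25*(-5))*3 + 75) - 12*(-6)) = 1/((-125*3 + 75) + 72) = 1/((-375 + 75) + 72) = 1/(-300 + 72) = 1/(-228) = -1/228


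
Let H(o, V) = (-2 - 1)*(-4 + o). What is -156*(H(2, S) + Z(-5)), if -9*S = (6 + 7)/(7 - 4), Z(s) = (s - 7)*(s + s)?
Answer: -19656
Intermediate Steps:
Z(s) = 2*s*(-7 + s) (Z(s) = (-7 + s)*(2*s) = 2*s*(-7 + s))
S = -13/27 (S = -(6 + 7)/(9*(7 - 4)) = -13/(9*3) = -⅑*13/3 = -13/27 ≈ -0.48148)
H(o, V) = 12 - 3*o (H(o, V) = -3*(-4 + o) = 12 - 3*o)
-156*(H(2, S) + Z(-5)) = -156*((12 - 3*2) + 2*(-5)*(-7 - 5)) = -156*((12 - 6) + 2*(-5)*(-12)) = -156*(6 + 120) = -156*126 = -19656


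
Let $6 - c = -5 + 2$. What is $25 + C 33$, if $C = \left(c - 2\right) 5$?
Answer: $1180$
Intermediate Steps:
$c = 9$ ($c = 6 - \left(-5 + 2\right) = 6 - -3 = 6 + 3 = 9$)
$C = 35$ ($C = \left(9 - 2\right) 5 = 7 \cdot 5 = 35$)
$25 + C 33 = 25 + 35 \cdot 33 = 25 + 1155 = 1180$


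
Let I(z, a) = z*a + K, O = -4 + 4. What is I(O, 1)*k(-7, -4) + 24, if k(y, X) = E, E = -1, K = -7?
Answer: 31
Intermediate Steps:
O = 0
k(y, X) = -1
I(z, a) = -7 + a*z (I(z, a) = z*a - 7 = a*z - 7 = -7 + a*z)
I(O, 1)*k(-7, -4) + 24 = (-7 + 1*0)*(-1) + 24 = (-7 + 0)*(-1) + 24 = -7*(-1) + 24 = 7 + 24 = 31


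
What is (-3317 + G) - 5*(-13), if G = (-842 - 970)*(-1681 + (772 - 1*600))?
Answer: 2731056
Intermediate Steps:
G = 2734308 (G = -1812*(-1681 + (772 - 600)) = -1812*(-1681 + 172) = -1812*(-1509) = 2734308)
(-3317 + G) - 5*(-13) = (-3317 + 2734308) - 5*(-13) = 2730991 + 65 = 2731056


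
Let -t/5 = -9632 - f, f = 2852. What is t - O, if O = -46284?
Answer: 108704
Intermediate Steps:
t = 62420 (t = -5*(-9632 - 1*2852) = -5*(-9632 - 2852) = -5*(-12484) = 62420)
t - O = 62420 - 1*(-46284) = 62420 + 46284 = 108704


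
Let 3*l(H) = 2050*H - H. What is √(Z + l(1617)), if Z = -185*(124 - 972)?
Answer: √1261291 ≈ 1123.1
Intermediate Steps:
Z = 156880 (Z = -185*(-848) = 156880)
l(H) = 683*H (l(H) = (2050*H - H)/3 = (2049*H)/3 = 683*H)
√(Z + l(1617)) = √(156880 + 683*1617) = √(156880 + 1104411) = √1261291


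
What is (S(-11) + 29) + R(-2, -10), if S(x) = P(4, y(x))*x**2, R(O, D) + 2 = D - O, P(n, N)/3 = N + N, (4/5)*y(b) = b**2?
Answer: 219653/2 ≈ 1.0983e+5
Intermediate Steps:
y(b) = 5*b**2/4
P(n, N) = 6*N (P(n, N) = 3*(N + N) = 3*(2*N) = 6*N)
R(O, D) = -2 + D - O (R(O, D) = -2 + (D - O) = -2 + D - O)
S(x) = 15*x**4/2 (S(x) = (6*(5*x**2/4))*x**2 = (15*x**2/2)*x**2 = 15*x**4/2)
(S(-11) + 29) + R(-2, -10) = ((15/2)*(-11)**4 + 29) + (-2 - 10 - 1*(-2)) = ((15/2)*14641 + 29) + (-2 - 10 + 2) = (219615/2 + 29) - 10 = 219673/2 - 10 = 219653/2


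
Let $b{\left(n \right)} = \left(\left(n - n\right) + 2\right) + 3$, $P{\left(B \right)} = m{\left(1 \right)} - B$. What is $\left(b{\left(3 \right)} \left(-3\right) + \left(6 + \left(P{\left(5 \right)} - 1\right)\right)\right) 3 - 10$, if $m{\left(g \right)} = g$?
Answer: $-52$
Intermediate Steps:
$P{\left(B \right)} = 1 - B$
$b{\left(n \right)} = 5$ ($b{\left(n \right)} = \left(0 + 2\right) + 3 = 2 + 3 = 5$)
$\left(b{\left(3 \right)} \left(-3\right) + \left(6 + \left(P{\left(5 \right)} - 1\right)\right)\right) 3 - 10 = \left(5 \left(-3\right) + \left(6 + \left(\left(1 - 5\right) - 1\right)\right)\right) 3 - 10 = \left(-15 + \left(6 + \left(\left(1 - 5\right) - 1\right)\right)\right) 3 - 10 = \left(-15 + \left(6 - 5\right)\right) 3 - 10 = \left(-15 + 1\right) 3 - 10 = \left(-14\right) 3 - 10 = -42 - 10 = -52$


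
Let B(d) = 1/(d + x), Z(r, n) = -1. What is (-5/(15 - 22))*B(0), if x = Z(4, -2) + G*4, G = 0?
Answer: -5/7 ≈ -0.71429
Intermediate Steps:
x = -1 (x = -1 + 0*4 = -1 + 0 = -1)
B(d) = 1/(-1 + d) (B(d) = 1/(d - 1) = 1/(-1 + d))
(-5/(15 - 22))*B(0) = (-5/(15 - 22))/(-1 + 0) = (-5/(-7))/(-1) = -⅐*(-5)*(-1) = (5/7)*(-1) = -5/7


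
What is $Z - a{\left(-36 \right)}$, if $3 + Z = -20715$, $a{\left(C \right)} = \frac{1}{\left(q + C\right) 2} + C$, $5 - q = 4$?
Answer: $- \frac{1447739}{70} \approx -20682.0$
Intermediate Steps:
$q = 1$ ($q = 5 - 4 = 1$)
$a{\left(C \right)} = C + \frac{1}{2 + 2 C}$ ($a{\left(C \right)} = \frac{1}{\left(1 + C\right) 2} + C = \frac{1}{2 + 2 C} + C = C + \frac{1}{2 + 2 C}$)
$Z = -20718$ ($Z = -3 - 20715 = -20718$)
$Z - a{\left(-36 \right)} = -20718 - \frac{\frac{1}{2} - 36 + \left(-36\right)^{2}}{1 - 36} = -20718 - \frac{\frac{1}{2} - 36 + 1296}{-35} = -20718 - \left(- \frac{1}{35}\right) \frac{2521}{2} = -20718 - - \frac{2521}{70} = -20718 + \frac{2521}{70} = - \frac{1447739}{70}$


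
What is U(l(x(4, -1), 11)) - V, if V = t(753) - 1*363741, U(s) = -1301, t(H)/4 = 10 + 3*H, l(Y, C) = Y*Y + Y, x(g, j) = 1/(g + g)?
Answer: 353364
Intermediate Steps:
x(g, j) = 1/(2*g)
l(Y, C) = Y + Y² (l(Y, C) = Y² + Y = Y + Y²)
t(H) = 40 + 12*H (t(H) = 4*(10 + 3*H) = 40 + 12*H)
V = -354665 (V = (40 + 12*753) - 1*363741 = (40 + 9036) - 363741 = 9076 - 363741 = -354665)
U(l(x(4, -1), 11)) - V = -1301 - 1*(-354665) = -1301 + 354665 = 353364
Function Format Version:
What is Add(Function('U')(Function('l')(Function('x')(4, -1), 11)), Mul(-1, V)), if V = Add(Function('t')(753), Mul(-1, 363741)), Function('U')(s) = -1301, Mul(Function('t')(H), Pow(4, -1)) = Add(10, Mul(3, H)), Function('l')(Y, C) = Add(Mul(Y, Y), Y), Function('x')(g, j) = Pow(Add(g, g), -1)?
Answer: 353364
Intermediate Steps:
Function('x')(g, j) = Mul(Rational(1, 2), Pow(g, -1)) (Function('x')(g, j) = Pow(Mul(2, g), -1) = Mul(Rational(1, 2), Pow(g, -1)))
Function('l')(Y, C) = Add(Y, Pow(Y, 2)) (Function('l')(Y, C) = Add(Pow(Y, 2), Y) = Add(Y, Pow(Y, 2)))
Function('t')(H) = Add(40, Mul(12, H)) (Function('t')(H) = Mul(4, Add(10, Mul(3, H))) = Add(40, Mul(12, H)))
V = -354665 (V = Add(Add(40, Mul(12, 753)), Mul(-1, 363741)) = Add(Add(40, 9036), -363741) = Add(9076, -363741) = -354665)
Add(Function('U')(Function('l')(Function('x')(4, -1), 11)), Mul(-1, V)) = Add(-1301, Mul(-1, -354665)) = Add(-1301, 354665) = 353364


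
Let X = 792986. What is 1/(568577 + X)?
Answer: 1/1361563 ≈ 7.3445e-7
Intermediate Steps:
1/(568577 + X) = 1/(568577 + 792986) = 1/1361563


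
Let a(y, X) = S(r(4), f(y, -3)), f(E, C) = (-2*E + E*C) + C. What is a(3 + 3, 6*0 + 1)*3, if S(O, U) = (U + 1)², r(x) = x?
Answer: 3072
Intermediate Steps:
f(E, C) = C - 2*E + C*E (f(E, C) = (-2*E + C*E) + C = C - 2*E + C*E)
S(O, U) = (1 + U)²
a(y, X) = (-2 - 5*y)² (a(y, X) = (1 + (-3 - 2*y - 3*y))² = (1 + (-3 - 5*y))² = (-2 - 5*y)²)
a(3 + 3, 6*0 + 1)*3 = (2 + 5*(3 + 3))²*3 = (2 + 5*6)²*3 = (2 + 30)²*3 = 32²*3 = 1024*3 = 3072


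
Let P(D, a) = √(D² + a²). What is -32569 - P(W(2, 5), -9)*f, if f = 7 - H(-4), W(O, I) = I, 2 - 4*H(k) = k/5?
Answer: -32569 - 63*√106/10 ≈ -32634.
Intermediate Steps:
H(k) = ½ - k/20 (H(k) = ½ - k/(4*5) = ½ - k/20)
f = 63/10 (f = 7 - (½ - 1/20*(-4)) = 7 - (½ + ⅕) = 7 - 1*7/10 = 7 - 7/10 = 63/10 ≈ 6.3000)
-32569 - P(W(2, 5), -9)*f = -32569 - √(5² + (-9)²)*63/10 = -32569 - √(25 + 81)*63/10 = -32569 - √106*63/10 = -32569 - 63*√106/10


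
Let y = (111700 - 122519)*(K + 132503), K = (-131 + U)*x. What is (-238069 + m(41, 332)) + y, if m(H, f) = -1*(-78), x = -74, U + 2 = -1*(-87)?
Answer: -1470615824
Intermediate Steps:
U = 85 (U = -2 - 1*(-87) = -2 + 87 = 85)
K = 3404 (K = (-131 + 85)*(-74) = -46*(-74) = 3404)
m(H, f) = 78
y = -1470377833 (y = (111700 - 122519)*(3404 + 132503) = -10819*135907 = -1470377833)
(-238069 + m(41, 332)) + y = (-238069 + 78) - 1470377833 = -237991 - 1470377833 = -1470615824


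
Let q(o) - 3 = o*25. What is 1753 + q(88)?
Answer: 3956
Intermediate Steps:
q(o) = 3 + 25*o (q(o) = 3 + o*25 = 3 + 25*o)
1753 + q(88) = 1753 + (3 + 25*88) = 1753 + (3 + 2200) = 1753 + 2203 = 3956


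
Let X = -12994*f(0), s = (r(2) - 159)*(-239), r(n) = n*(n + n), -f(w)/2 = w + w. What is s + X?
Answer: 36089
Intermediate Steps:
f(w) = -4*w (f(w) = -2*(w + w) = -4*w)
r(n) = 2*n² (r(n) = n*(2*n) = 2*n²)
s = 36089 (s = (2*2² - 159)*(-239) = (2*4 - 159)*(-239) = (8 - 159)*(-239) = -151*(-239) = 36089)
X = 0 (X = -(-51976)*0 = -12994*0 = 0)
s + X = 36089 + 0 = 36089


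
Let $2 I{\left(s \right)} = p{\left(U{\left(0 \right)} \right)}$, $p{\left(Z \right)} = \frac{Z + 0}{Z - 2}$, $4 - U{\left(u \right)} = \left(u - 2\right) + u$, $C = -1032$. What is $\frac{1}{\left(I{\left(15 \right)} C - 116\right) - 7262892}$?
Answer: $- \frac{1}{7263782} \approx -1.3767 \cdot 10^{-7}$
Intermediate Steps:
$U{\left(u \right)} = 6 - 2 u$ ($U{\left(u \right)} = 4 - \left(\left(u - 2\right) + u\right) = 4 - \left(\left(-2 + u\right) + u\right) = 4 - \left(-2 + 2 u\right) = 6 - 2 u$)
$p{\left(Z \right)} = \frac{Z}{-2 + Z}$
$I{\left(s \right)} = \frac{3}{4}$ ($I{\left(s \right)} = \frac{\left(6 - 0\right) \frac{1}{-2 + \left(6 - 0\right)}}{2} = \frac{\left(6 + 0\right) \frac{1}{-2 + \left(6 + 0\right)}}{2} = \frac{6 \frac{1}{-2 + 6}}{2} = \frac{6 \cdot \frac{1}{4}}{2} = \frac{1}{2} \cdot \frac{3}{2} = \frac{3}{4}$)
$\frac{1}{\left(I{\left(15 \right)} C - 116\right) - 7262892} = \frac{1}{\left(\frac{3}{4} \left(-1032\right) - 116\right) - 7262892} = \frac{1}{\left(-774 - 116\right) - 7262892} = \frac{1}{-890 - 7262892} = \frac{1}{-7263782} = - \frac{1}{7263782}$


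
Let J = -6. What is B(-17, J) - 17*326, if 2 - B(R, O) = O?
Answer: -5534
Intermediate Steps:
B(R, O) = 2 - O
B(-17, J) - 17*326 = (2 - 1*(-6)) - 17*326 = (2 + 6) - 5542 = 8 - 5542 = -5534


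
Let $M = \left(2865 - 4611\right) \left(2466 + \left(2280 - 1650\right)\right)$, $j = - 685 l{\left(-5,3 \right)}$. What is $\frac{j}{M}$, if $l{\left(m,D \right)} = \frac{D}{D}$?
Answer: $\frac{685}{5405616} \approx 0.00012672$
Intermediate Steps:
$l{\left(m,D \right)} = 1$
$j = -685$ ($j = \left(-685\right) 1 = -685$)
$M = -5405616$ ($M = - 1746 \left(2466 + \left(2280 - 1650\right)\right) = - 1746 \left(2466 + 630\right) = \left(-1746\right) 3096 = -5405616$)
$\frac{j}{M} = - \frac{685}{-5405616} = \left(-685\right) \left(- \frac{1}{5405616}\right) = \frac{685}{5405616}$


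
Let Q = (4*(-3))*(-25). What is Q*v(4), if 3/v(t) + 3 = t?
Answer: 900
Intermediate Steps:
v(t) = 3/(-3 + t)
Q = 300 (Q = -12*(-25) = 300)
Q*v(4) = 300*(3/(-3 + 4)) = 300*(3/1) = 300*(3*1) = 300*3 = 900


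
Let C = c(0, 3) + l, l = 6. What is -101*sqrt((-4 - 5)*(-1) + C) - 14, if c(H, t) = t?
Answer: -14 - 303*sqrt(2) ≈ -442.51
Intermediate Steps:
C = 9 (C = 3 + 6 = 9)
-101*sqrt((-4 - 5)*(-1) + C) - 14 = -101*sqrt((-4 - 5)*(-1) + 9) - 14 = -101*sqrt(-9*(-1) + 9) - 14 = -101*sqrt(9 + 9) - 14 = -303*sqrt(2) - 14 = -14 - 303*sqrt(2)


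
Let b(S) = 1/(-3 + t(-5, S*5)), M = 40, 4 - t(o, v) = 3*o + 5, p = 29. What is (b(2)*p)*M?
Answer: 1160/11 ≈ 105.45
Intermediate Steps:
t(o, v) = -1 - 3*o (t(o, v) = 4 - (3*o + 5) = 4 - (5 + 3*o) = 4 + (-5 - 3*o) = -1 - 3*o)
b(S) = 1/11 (b(S) = 1/(-3 + (-1 - 3*(-5))) = 1/(-3 + (-1 + 15)) = 1/(-3 + 14) = 1/11)
(b(2)*p)*M = ((1/11)*29)*40 = (29/11)*40 = 1160/11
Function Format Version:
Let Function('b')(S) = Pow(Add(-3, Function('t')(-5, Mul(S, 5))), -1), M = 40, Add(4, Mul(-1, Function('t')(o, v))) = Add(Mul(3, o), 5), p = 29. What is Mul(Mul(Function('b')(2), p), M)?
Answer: Rational(1160, 11) ≈ 105.45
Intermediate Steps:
Function('t')(o, v) = Add(-1, Mul(-3, o)) (Function('t')(o, v) = Add(4, Mul(-1, Add(Mul(3, o), 5))) = Add(4, Mul(-1, Add(5, Mul(3, o)))) = Add(4, Add(-5, Mul(-3, o))) = Add(-1, Mul(-3, o)))
Function('b')(S) = Rational(1, 11) (Function('b')(S) = Pow(Add(-3, Add(-1, Mul(-3, -5))), -1) = Pow(Add(-3, Add(-1, 15)), -1) = Pow(Add(-3, 14), -1) = Pow(11, -1) = Rational(1, 11))
Mul(Mul(Function('b')(2), p), M) = Mul(Mul(Rational(1, 11), 29), 40) = Mul(Rational(29, 11), 40) = Rational(1160, 11)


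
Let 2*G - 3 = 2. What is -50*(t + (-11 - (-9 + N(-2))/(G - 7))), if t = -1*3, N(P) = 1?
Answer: 7100/9 ≈ 788.89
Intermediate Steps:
G = 5/2 (G = 3/2 + (½)*2 = 3/2 + 1 = 5/2 ≈ 2.5000)
t = -3
-50*(t + (-11 - (-9 + N(-2))/(G - 7))) = -50*(-3 + (-11 - (-9 + 1)/(5/2 - 7))) = -50*(-3 + (-11 - (-8)/(-9/2))) = -50*(-3 + (-11 - (-8)*(-2)/9)) = -50*(-3 + (-11 - 1*16/9)) = -50*(-3 + (-11 - 16/9)) = -50*(-3 - 115/9) = -50*(-142/9) = 7100/9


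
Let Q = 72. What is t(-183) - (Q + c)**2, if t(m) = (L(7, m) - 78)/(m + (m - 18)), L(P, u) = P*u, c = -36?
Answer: -165435/128 ≈ -1292.5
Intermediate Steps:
t(m) = (-78 + 7*m)/(-18 + 2*m) (t(m) = (7*m - 78)/(m + (m - 18)) = (-78 + 7*m)/(m + (-18 + m)) = (-78 + 7*m)/(-18 + 2*m))
t(-183) - (Q + c)**2 = (-78 + 7*(-183))/(2*(-9 - 183)) - (72 - 36)**2 = (1/2)*(-78 - 1281)/(-192) - 1*36**2 = (1/2)*(-1/192)*(-1359) - 1*1296 = 453/128 - 1296 = -165435/128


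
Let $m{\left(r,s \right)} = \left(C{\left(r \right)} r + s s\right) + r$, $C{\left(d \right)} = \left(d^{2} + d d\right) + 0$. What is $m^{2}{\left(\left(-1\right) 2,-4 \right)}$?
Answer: $4$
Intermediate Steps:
$C{\left(d \right)} = 2 d^{2}$ ($C{\left(d \right)} = \left(d^{2} + d^{2}\right) + 0 = 2 d^{2} + 0 = 2 d^{2}$)
$m{\left(r,s \right)} = r + s^{2} + 2 r^{3}$ ($m{\left(r,s \right)} = \left(2 r^{2} r + s s\right) + r = \left(2 r^{3} + s^{2}\right) + r = \left(s^{2} + 2 r^{3}\right) + r = r + s^{2} + 2 r^{3}$)
$m^{2}{\left(\left(-1\right) 2,-4 \right)} = \left(\left(-1\right) 2 + \left(-4\right)^{2} + 2 \left(\left(-1\right) 2\right)^{3}\right)^{2} = \left(-2 + 16 + 2 \left(-2\right)^{3}\right)^{2} = \left(-2 + 16 + 2 \left(-8\right)\right)^{2} = \left(-2 + 16 - 16\right)^{2} = \left(-2\right)^{2} = 4$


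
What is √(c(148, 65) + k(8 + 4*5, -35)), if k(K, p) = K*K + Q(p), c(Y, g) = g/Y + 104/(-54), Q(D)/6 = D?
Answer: √253941693/666 ≈ 23.927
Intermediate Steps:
Q(D) = 6*D
c(Y, g) = -52/27 + g/Y (c(Y, g) = g/Y + 104*(-1/54) = g/Y - 52/27 = -52/27 + g/Y)
k(K, p) = K² + 6*p (k(K, p) = K*K + 6*p = K² + 6*p)
√(c(148, 65) + k(8 + 4*5, -35)) = √((-52/27 + 65/148) + ((8 + 4*5)² + 6*(-35))) = √((-52/27 + 65*(1/148)) + ((8 + 20)² - 210)) = √((-52/27 + 65/148) + (28² - 210)) = √(-5941/3996 + (784 - 210)) = √(-5941/3996 + 574) = √(2287763/3996) = √253941693/666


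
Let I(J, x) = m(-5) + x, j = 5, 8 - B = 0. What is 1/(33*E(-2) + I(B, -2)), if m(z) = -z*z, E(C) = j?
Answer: 1/138 ≈ 0.0072464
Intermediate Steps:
B = 8 (B = 8 - 1*0 = 8 + 0 = 8)
E(C) = 5
m(z) = -z²
I(J, x) = -25 + x (I(J, x) = -1*(-5)² + x = -1*25 + x = -25 + x)
1/(33*E(-2) + I(B, -2)) = 1/(33*5 + (-25 - 2)) = 1/(165 - 27) = 1/138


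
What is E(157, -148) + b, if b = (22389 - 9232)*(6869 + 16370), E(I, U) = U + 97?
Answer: 305755472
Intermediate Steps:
E(I, U) = 97 + U
b = 305755523 (b = 13157*23239 = 305755523)
E(157, -148) + b = (97 - 148) + 305755523 = -51 + 305755523 = 305755472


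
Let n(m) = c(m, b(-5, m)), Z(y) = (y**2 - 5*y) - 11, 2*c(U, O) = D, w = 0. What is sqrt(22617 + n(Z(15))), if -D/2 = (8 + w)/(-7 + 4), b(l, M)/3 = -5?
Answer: sqrt(203577)/3 ≈ 150.40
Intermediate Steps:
b(l, M) = -15 (b(l, M) = 3*(-5) = -15)
D = 16/3 (D = -2*(8 + 0)/(-7 + 4) = -16/(-3) = -16*(-1)/3 = -2*(-8/3) = 16/3 ≈ 5.3333)
c(U, O) = 8/3 (c(U, O) = (1/2)*(16/3) = 8/3)
Z(y) = -11 + y**2 - 5*y
n(m) = 8/3
sqrt(22617 + n(Z(15))) = sqrt(22617 + 8/3) = sqrt(67859/3) = sqrt(203577)/3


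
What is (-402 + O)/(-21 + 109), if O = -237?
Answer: -639/88 ≈ -7.2614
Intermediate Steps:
(-402 + O)/(-21 + 109) = (-402 - 237)/(-21 + 109) = -639/88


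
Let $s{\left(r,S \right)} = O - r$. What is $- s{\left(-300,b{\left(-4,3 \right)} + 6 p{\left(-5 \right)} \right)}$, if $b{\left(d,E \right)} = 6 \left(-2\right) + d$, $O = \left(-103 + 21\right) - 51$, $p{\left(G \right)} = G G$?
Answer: $-167$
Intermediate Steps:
$p{\left(G \right)} = G^{2}$
$O = -133$ ($O = -82 - 51 = -133$)
$b{\left(d,E \right)} = -12 + d$
$s{\left(r,S \right)} = -133 - r$
$- s{\left(-300,b{\left(-4,3 \right)} + 6 p{\left(-5 \right)} \right)} = - (-133 - -300) = - (-133 + 300) = \left(-1\right) 167 = -167$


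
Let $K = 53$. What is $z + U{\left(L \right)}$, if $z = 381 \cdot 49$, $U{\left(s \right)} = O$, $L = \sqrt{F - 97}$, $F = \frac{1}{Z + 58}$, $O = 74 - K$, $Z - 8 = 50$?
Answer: $18690$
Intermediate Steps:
$Z = 58$ ($Z = 8 + 50 = 58$)
$O = 21$ ($O = 74 - 53 = 21$)
$F = \frac{1}{116}$ ($F = \frac{1}{58 + 58} = \frac{1}{116} \approx 0.0086207$)
$L = \frac{i \sqrt{326279}}{58}$ ($L = \sqrt{\frac{1}{116} - 97} = \sqrt{- \frac{11251}{116}} = \frac{i \sqrt{326279}}{58} \approx 9.8484 i$)
$U{\left(s \right)} = 21$
$z = 18669$
$z + U{\left(L \right)} = 18669 + 21 = 18690$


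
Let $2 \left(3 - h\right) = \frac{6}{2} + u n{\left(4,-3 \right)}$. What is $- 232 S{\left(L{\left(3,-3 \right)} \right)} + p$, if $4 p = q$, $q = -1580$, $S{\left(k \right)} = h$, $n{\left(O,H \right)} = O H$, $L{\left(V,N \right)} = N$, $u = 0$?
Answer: $-743$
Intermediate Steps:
$n{\left(O,H \right)} = H O$
$h = \frac{3}{2}$ ($h = 3 - \frac{\frac{6}{2} + 0 \left(\left(-3\right) 4\right)}{2} = 3 - \frac{6 \cdot \frac{1}{2} + 0 \left(-12\right)}{2} = 3 - \frac{3 + 0}{2} = 3 - \frac{3}{2} = \frac{3}{2} \approx 1.5$)
$S{\left(k \right)} = \frac{3}{2}$
$p = -395$ ($p = \frac{1}{4} \left(-1580\right) = -395$)
$- 232 S{\left(L{\left(3,-3 \right)} \right)} + p = \left(-232\right) \frac{3}{2} - 395 = -348 - 395 = -743$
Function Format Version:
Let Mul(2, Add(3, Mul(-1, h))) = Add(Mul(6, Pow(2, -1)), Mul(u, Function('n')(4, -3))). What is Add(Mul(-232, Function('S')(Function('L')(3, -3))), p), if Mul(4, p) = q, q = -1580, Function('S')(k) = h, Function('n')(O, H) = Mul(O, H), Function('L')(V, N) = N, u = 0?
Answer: -743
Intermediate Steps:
Function('n')(O, H) = Mul(H, O)
h = Rational(3, 2) (h = Add(3, Mul(Rational(-1, 2), Add(Mul(6, Pow(2, -1)), Mul(0, Mul(-3, 4))))) = Add(3, Mul(Rational(-1, 2), Add(Mul(6, Rational(1, 2)), Mul(0, -12)))) = Add(3, Mul(Rational(-1, 2), Add(3, 0))) = Add(3, Mul(Rational(-1, 2), 3)) = Add(3, Rational(-3, 2)) = Rational(3, 2) ≈ 1.5000)
Function('S')(k) = Rational(3, 2)
p = -395 (p = Mul(Rational(1, 4), -1580) = -395)
Add(Mul(-232, Function('S')(Function('L')(3, -3))), p) = Add(Mul(-232, Rational(3, 2)), -395) = Add(-348, -395) = -743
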